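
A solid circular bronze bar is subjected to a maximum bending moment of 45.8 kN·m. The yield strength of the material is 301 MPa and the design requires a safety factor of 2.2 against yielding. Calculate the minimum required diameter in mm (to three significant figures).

d = 151 mm

σ_allow = 301/2.2 = 136.8 MPa.
For a solid circular section σ = 32M/(πd³), so d³ = 32M/(π σ_allow) = 32×4.5800×10^7/(π×136.8) = 3.410×10^6 mm³.
d = 150.5 mm.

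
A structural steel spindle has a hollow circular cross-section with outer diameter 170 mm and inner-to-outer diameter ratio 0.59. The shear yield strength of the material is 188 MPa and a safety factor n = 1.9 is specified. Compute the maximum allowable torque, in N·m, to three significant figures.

τ_allow = 188/1.9 = 98.95 MPa.
For a hollow shaft T_allow = τ_allow·πd_o³(1−k⁴)/16 with 1−k⁴ = 0.8788, so πd_o³(1−k⁴)/16 = 847800 mm³.
T_allow = 98.95×847800 = 8.388×10^7 N·mm = 83880 N·m.

T_allow = 83900 N·m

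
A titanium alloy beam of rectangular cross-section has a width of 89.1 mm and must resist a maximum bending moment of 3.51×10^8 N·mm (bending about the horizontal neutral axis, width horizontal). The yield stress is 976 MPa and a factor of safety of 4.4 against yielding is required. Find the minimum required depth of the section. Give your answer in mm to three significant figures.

h = 326 mm

σ_allow = 976/4.4 = 221.8 MPa.
For a rectangular section σ = 6M/(bh²), so h² = 6M/(b σ_allow) = 6×3.5100×10^8/(89.1×221.8) = 106600 mm².
h = 326.4 mm.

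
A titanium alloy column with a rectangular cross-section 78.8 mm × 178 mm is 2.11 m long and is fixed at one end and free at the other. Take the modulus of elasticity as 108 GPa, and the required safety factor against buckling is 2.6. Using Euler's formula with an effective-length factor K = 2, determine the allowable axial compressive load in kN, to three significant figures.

P_allow = 167 kN

Buckling occurs about the weak axis: I_min = h·b³/12 = 178×78.8³/12 = 7.258×10^6 mm⁴ (b = 78.8 mm is the smaller dimension).
Effective length L_e = KL = 2×2.11 m = 4220 mm.
Euler critical load P_cr = π²EI/L_e² = π²×108000×7.258×10^6/4220² = 434400 N.
P_allow = P_cr/n = 434400/2.6 = 167100 N.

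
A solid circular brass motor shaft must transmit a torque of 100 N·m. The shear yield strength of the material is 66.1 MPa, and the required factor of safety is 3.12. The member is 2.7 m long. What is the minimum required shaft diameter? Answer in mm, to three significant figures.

Allowable shear stress τ_allow = 66.1/3.12 = 21.19 MPa.
For a solid shaft τ = 16T/(πd³), so d³ = 16T/(π τ_allow) = 16×100000/(π×21.19) = 24040 mm³.
d = (24040)^(1/3) = 28.86 mm.

d = 28.9 mm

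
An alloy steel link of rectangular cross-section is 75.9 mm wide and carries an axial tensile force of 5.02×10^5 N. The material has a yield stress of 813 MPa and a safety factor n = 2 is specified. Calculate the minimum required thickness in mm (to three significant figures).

σ_allow = 813/2 = 406.5 MPa.
Required area A = F/σ_allow = 502000/406.5 = 1235 mm².
t = A/w = 1235/75.9 = 16.27 mm.

t = 16.3 mm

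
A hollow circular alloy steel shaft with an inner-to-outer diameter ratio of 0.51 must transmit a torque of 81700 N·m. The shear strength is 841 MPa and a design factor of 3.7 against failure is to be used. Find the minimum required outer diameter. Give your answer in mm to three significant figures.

d_o = 125 mm

τ_allow = 841/3.7 = 227.3 MPa.
For a hollow shaft τ = 16T/[πd_o³(1−k⁴)] with k = 0.51, so 1−k⁴ = 0.9323.
d_o³ = 16T/[π τ_allow (1−k⁴)] = 16×8.1700×10^7/(π×227.3×0.9323) = 1.963×10^6 mm³.
d_o = 125.2 mm.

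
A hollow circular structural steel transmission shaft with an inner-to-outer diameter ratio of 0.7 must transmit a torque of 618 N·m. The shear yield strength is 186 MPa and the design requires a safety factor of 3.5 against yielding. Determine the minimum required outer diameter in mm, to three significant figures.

τ_allow = 186/3.5 = 53.14 MPa.
For a hollow shaft τ = 16T/[πd_o³(1−k⁴)] with k = 0.7, so 1−k⁴ = 0.7599.
d_o³ = 16T/[π τ_allow (1−k⁴)] = 16×618000/(π×53.14×0.7599) = 77940 mm³.
d_o = 42.72 mm.

d_o = 42.7 mm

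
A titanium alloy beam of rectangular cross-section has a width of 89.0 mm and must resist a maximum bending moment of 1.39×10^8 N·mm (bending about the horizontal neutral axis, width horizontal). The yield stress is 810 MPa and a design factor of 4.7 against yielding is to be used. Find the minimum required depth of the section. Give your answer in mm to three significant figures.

h = 233 mm

σ_allow = 810/4.7 = 172.3 MPa.
For a rectangular section σ = 6M/(bh²), so h² = 6M/(b σ_allow) = 6×1.3900×10^8/(89.0×172.3) = 54370 mm².
h = 233.2 mm.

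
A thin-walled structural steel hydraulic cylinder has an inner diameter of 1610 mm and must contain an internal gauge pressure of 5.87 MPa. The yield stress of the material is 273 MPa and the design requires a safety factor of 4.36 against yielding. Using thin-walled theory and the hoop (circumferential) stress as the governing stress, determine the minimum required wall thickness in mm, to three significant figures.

σ_allow = 273/4.36 = 62.61 MPa.
Hoop stress σ_h = pD/(2t), so t = pD/(2σ_allow) = 5.87×1610/(2×62.61) = 75.47 mm.

t = 75.5 mm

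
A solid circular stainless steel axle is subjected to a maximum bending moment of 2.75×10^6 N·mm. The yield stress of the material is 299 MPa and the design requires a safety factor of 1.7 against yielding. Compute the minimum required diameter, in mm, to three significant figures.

σ_allow = 299/1.7 = 175.9 MPa.
For a solid circular section σ = 32M/(πd³), so d³ = 32M/(π σ_allow) = 32×2750000/(π×175.9) = 159300 mm³.
d = 54.20 mm.

d = 54.2 mm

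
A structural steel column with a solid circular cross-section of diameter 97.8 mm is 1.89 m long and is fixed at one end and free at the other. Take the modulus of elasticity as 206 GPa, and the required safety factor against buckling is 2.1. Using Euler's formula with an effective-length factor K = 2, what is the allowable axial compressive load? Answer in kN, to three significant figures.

I = πd⁴/64 = π×97.8⁴/64 = 4.491×10^6 mm⁴.
Effective length L_e = KL = 2×1.89 m = 3780 mm.
Euler critical load P_cr = π²EI/L_e² = π²×206000×4.491×10^6/3780² = 639000 N.
P_allow = P_cr/n = 639000/2.1 = 304300 N.

P_allow = 304 kN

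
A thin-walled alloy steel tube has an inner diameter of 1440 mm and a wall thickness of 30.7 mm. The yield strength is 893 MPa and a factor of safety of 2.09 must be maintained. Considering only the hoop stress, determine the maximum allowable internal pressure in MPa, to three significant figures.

p_allow = 18.2 MPa

σ_allow = 893/2.09 = 427.3 MPa.
σ_h = pD/(2t) → p_allow = 2σ_allow t/D = 2×427.3×30.7/1440 = 18.22 MPa.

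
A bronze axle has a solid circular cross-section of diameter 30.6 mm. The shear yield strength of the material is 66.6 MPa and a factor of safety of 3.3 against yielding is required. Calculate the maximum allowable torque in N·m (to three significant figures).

T_allow = 114 N·m

τ_allow = 66.6/3.3 = 20.18 MPa.
For a solid shaft T_allow = τ_allow·πd³/16; πd³/16 = π×30.6³/16 = 5626 mm³.
T_allow = 20.18×5626 = 113500 N·mm = 113.5 N·m.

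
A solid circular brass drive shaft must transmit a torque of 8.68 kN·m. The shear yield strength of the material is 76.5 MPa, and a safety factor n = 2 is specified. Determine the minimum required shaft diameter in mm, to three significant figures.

Allowable shear stress τ_allow = 76.5/2 = 38.25 MPa.
For a solid shaft τ = 16T/(πd³), so d³ = 16T/(π τ_allow) = 16×8680000/(π×38.25) = 1.156×10^6 mm³.
d = (1.156×10^6)^(1/3) = 104.9 mm.

d = 105 mm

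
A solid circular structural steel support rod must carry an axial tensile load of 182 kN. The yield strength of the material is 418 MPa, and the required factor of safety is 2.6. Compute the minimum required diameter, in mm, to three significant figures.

d = 38.0 mm

Allowable stress σ_allow = 418/2.6 = 160.8 MPa.
Required area A = F/σ_allow = 182000/160.8 = 1132 mm².
A = πd²/4 → d = √(4A/π) = 37.97 mm.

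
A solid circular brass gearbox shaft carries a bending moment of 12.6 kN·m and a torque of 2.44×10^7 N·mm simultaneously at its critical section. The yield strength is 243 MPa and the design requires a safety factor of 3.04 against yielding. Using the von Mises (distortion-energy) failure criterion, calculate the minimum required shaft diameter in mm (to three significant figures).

d = 146 mm

σ_allow = σ_y/n = 243/3.04 = 79.93 MPa.
For a solid shaft σ_b = 32M/(πd³) and τ = 16T/(πd³), so the von Mises stress is σ' = (16/πd³)·√(4M²+3T²).
√(4M²+3T²) = √(4×(1.260×10^7)² + 3×(2.440×10^7)²) = 4.920×10^7 N·mm.
d³ = 16×4.920×10^7/(π×79.93) = 3.135×10^6 mm³.
d = 146.4 mm.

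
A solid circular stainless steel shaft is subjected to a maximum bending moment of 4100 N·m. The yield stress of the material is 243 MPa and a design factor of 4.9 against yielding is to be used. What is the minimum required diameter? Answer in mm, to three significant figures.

d = 94.4 mm

σ_allow = 243/4.9 = 49.59 MPa.
For a solid circular section σ = 32M/(πd³), so d³ = 32M/(π σ_allow) = 32×4100000/(π×49.59) = 842100 mm³.
d = 94.43 mm.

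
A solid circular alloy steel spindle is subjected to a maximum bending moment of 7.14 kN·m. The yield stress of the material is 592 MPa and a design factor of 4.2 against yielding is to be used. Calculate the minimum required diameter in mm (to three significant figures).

σ_allow = 592/4.2 = 141.0 MPa.
For a solid circular section σ = 32M/(πd³), so d³ = 32M/(π σ_allow) = 32×7140000/(π×141.0) = 516000 mm³.
d = 80.21 mm.

d = 80.2 mm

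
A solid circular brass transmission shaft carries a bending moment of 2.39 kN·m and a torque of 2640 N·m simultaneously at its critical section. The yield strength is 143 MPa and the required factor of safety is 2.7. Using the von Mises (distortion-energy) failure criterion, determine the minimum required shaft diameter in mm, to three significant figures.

σ_allow = σ_y/n = 143/2.7 = 52.96 MPa.
For a solid shaft σ_b = 32M/(πd³) and τ = 16T/(πd³), so the von Mises stress is σ' = (16/πd³)·√(4M²+3T²).
√(4M²+3T²) = √(4×(2.390×10^6)² + 3×(2.640×10^6)²) = 6.615×10^6 N·mm.
d³ = 16×6.615×10^6/(π×52.96) = 636100 mm³.
d = 86.00 mm.

d = 86.0 mm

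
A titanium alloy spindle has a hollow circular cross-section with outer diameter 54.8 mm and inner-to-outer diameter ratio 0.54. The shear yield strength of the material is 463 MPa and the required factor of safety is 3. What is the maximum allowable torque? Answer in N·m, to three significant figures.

τ_allow = 463/3 = 154.3 MPa.
For a hollow shaft T_allow = τ_allow·πd_o³(1−k⁴)/16 with 1−k⁴ = 0.9150, so πd_o³(1−k⁴)/16 = 29570 mm³.
T_allow = 154.3×29570 = 4.563×10^6 N·mm = 4563 N·m.

T_allow = 4560 N·m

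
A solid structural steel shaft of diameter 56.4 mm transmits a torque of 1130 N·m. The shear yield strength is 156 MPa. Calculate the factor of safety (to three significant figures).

n = 4.86

τ = 16T/(πd³) = 16×1130000/(π×56.4³) = 32.08 MPa.
n = τ_limit/τ = 156/32.08 = 4.863.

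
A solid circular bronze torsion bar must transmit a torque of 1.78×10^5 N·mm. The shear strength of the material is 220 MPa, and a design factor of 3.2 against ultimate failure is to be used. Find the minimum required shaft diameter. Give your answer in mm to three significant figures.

Allowable shear stress τ_allow = 220/3.2 = 68.75 MPa.
For a solid shaft τ = 16T/(πd³), so d³ = 16T/(π τ_allow) = 16×178000/(π×68.75) = 13190 mm³.
d = (13190)^(1/3) = 23.63 mm.

d = 23.6 mm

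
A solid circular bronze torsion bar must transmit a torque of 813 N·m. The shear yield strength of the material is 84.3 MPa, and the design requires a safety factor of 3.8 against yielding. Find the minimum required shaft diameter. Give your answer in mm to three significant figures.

Allowable shear stress τ_allow = 84.3/3.8 = 22.18 MPa.
For a solid shaft τ = 16T/(πd³), so d³ = 16T/(π τ_allow) = 16×813000/(π×22.18) = 186600 mm³.
d = (186600)^(1/3) = 57.15 mm.

d = 57.1 mm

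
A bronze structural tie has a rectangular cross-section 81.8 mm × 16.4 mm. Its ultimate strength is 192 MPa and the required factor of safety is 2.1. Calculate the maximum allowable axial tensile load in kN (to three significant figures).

F_allow = 123 kN

σ_allow = 192/2.1 = 91.43 MPa.
A = 81.8×16.4 = 1342 mm².
F_allow = σ_allow × A = 91.43×1342 = 122700 N.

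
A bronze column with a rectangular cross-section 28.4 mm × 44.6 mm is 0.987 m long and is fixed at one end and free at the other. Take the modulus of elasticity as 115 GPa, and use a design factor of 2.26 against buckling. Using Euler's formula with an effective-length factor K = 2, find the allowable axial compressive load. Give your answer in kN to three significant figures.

P_allow = 11.0 kN

Buckling occurs about the weak axis: I_min = h·b³/12 = 44.6×28.4³/12 = 85140 mm⁴ (b = 28.4 mm is the smaller dimension).
Effective length L_e = KL = 2×0.987 m = 1974 mm.
Euler critical load P_cr = π²EI/L_e² = π²×115000×85140/1974² = 24800 N.
P_allow = P_cr/n = 24800/2.26 = 10970 N.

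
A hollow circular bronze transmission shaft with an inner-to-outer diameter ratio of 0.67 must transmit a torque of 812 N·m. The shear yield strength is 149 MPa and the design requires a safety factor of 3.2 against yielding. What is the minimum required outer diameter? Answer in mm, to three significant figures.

τ_allow = 149/3.2 = 46.56 MPa.
For a hollow shaft τ = 16T/[πd_o³(1−k⁴)] with k = 0.67, so 1−k⁴ = 0.7985.
d_o³ = 16T/[π τ_allow (1−k⁴)] = 16×812000/(π×46.56×0.7985) = 111200 mm³.
d_o = 48.09 mm.

d_o = 48.1 mm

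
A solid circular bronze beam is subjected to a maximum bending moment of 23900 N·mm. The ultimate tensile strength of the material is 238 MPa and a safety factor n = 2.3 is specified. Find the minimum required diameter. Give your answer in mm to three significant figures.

σ_allow = 238/2.3 = 103.5 MPa.
For a solid circular section σ = 32M/(πd³), so d³ = 32M/(π σ_allow) = 32×23900/(π×103.5) = 2353 mm³.
d = 13.30 mm.

d = 13.3 mm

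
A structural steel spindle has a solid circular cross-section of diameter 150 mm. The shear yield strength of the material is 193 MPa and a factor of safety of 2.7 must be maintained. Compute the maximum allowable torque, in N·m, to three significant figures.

τ_allow = 193/2.7 = 71.48 MPa.
For a solid shaft T_allow = τ_allow·πd³/16; πd³/16 = π×150³/16 = 662700 mm³.
T_allow = 71.48×662700 = 4.737×10^7 N·mm = 47370 N·m.

T_allow = 47400 N·m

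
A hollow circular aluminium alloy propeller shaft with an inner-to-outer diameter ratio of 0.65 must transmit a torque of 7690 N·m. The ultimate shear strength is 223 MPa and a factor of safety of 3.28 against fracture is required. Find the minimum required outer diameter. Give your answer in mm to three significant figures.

τ_allow = 223/3.28 = 67.99 MPa.
For a hollow shaft τ = 16T/[πd_o³(1−k⁴)] with k = 0.65, so 1−k⁴ = 0.8215.
d_o³ = 16T/[π τ_allow (1−k⁴)] = 16×7690000/(π×67.99×0.8215) = 701200 mm³.
d_o = 88.84 mm.

d_o = 88.8 mm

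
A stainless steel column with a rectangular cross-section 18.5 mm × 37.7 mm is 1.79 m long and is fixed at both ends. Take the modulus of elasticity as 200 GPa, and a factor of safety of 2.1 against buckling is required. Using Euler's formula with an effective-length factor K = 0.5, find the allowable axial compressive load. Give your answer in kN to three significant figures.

Buckling occurs about the weak axis: I_min = h·b³/12 = 37.7×18.5³/12 = 19890 mm⁴ (b = 18.5 mm is the smaller dimension).
Effective length L_e = KL = 0.5×1.79 m = 895.0 mm.
Euler critical load P_cr = π²EI/L_e² = π²×200000×19890/895.0² = 49020 N.
P_allow = P_cr/n = 49020/2.1 = 23340 N.

P_allow = 23.3 kN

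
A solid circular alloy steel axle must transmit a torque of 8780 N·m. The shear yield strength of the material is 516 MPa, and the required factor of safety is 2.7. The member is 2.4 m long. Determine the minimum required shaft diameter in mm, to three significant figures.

Allowable shear stress τ_allow = 516/2.7 = 191.1 MPa.
For a solid shaft τ = 16T/(πd³), so d³ = 16T/(π τ_allow) = 16×8780000/(π×191.1) = 234000 mm³.
d = (234000)^(1/3) = 61.62 mm.

d = 61.6 mm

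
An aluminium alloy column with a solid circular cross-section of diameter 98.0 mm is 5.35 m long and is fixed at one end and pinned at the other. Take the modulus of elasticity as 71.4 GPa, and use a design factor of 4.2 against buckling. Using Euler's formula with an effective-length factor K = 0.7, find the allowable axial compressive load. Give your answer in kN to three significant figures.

I = πd⁴/64 = π×98.0⁴/64 = 4.528×10^6 mm⁴.
Effective length L_e = KL = 0.7×5.35 m = 3745 mm.
Euler critical load P_cr = π²EI/L_e² = π²×71400×4.528×10^6/3745² = 227500 N.
P_allow = P_cr/n = 227500/4.2 = 54170 N.

P_allow = 54.2 kN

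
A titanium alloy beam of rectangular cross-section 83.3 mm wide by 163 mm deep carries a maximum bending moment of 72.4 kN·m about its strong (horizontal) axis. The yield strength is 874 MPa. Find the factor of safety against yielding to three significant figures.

n = 4.45

Section modulus S = bh²/6 = 83.3×163²/6 = 368900 mm³.
σ = M/S = 7.2400×10^7/368900 = 196.3 MPa.
n = 874/196.3 = 4.453.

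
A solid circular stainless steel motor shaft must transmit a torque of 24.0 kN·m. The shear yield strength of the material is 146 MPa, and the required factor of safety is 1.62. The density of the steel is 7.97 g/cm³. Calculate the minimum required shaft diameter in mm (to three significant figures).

d = 111 mm

Allowable shear stress τ_allow = 146/1.62 = 90.12 MPa.
For a solid shaft τ = 16T/(πd³), so d³ = 16T/(π τ_allow) = 16×2.4000×10^7/(π×90.12) = 1.356×10^6 mm³.
d = (1.356×10^6)^(1/3) = 110.7 mm.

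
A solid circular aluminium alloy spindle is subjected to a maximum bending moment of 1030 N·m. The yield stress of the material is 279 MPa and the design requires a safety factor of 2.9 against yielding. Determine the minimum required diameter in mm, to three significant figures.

σ_allow = 279/2.9 = 96.21 MPa.
For a solid circular section σ = 32M/(πd³), so d³ = 32M/(π σ_allow) = 32×1030000/(π×96.21) = 109100 mm³.
d = 47.78 mm.

d = 47.8 mm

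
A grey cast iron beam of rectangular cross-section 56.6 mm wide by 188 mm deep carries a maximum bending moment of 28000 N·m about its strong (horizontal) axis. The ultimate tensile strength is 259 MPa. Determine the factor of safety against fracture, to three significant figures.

Section modulus S = bh²/6 = 56.6×188²/6 = 333400 mm³.
σ = M/S = 2.8000×10^7/333400 = 83.98 MPa.
n = 259/83.98 = 3.084.

n = 3.08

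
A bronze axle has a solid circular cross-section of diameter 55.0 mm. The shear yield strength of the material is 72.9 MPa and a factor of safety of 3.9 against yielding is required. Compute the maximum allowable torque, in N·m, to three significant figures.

τ_allow = 72.9/3.9 = 18.69 MPa.
For a solid shaft T_allow = τ_allow·πd³/16; πd³/16 = π×55.0³/16 = 32670 mm³.
T_allow = 18.69×32670 = 610600 N·mm = 610.6 N·m.

T_allow = 611 N·m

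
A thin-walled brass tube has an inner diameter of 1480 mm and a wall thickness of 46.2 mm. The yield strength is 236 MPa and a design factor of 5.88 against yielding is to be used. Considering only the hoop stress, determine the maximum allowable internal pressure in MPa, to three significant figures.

p_allow = 2.51 MPa

σ_allow = 236/5.88 = 40.14 MPa.
σ_h = pD/(2t) → p_allow = 2σ_allow t/D = 2×40.14×46.2/1480 = 2.506 MPa.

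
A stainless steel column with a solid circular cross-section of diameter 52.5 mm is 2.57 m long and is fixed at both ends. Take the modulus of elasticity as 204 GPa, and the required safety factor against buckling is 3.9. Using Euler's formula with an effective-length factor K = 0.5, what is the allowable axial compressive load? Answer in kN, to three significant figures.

I = πd⁴/64 = π×52.5⁴/64 = 372900 mm⁴.
Effective length L_e = KL = 0.5×2.57 m = 1285 mm.
Euler critical load P_cr = π²EI/L_e² = π²×204000×372900/1285² = 454700 N.
P_allow = P_cr/n = 454700/3.9 = 116600 N.

P_allow = 117 kN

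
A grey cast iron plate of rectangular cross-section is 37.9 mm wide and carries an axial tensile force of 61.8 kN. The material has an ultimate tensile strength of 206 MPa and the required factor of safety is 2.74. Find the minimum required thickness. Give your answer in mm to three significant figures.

t = 21.7 mm

σ_allow = 206/2.74 = 75.18 MPa.
Required area A = F/σ_allow = 61800/75.18 = 822.0 mm².
t = A/w = 822.0/37.9 = 21.69 mm.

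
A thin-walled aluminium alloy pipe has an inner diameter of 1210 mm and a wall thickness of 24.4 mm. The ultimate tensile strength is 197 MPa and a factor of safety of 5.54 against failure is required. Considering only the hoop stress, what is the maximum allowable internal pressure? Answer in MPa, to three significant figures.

σ_allow = 197/5.54 = 35.56 MPa.
σ_h = pD/(2t) → p_allow = 2σ_allow t/D = 2×35.56×24.4/1210 = 1.434 MPa.

p_allow = 1.43 MPa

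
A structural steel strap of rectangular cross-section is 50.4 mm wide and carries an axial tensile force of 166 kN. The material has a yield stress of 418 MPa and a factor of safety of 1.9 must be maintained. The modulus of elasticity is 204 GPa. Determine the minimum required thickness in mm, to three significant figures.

t = 15.0 mm

σ_allow = 418/1.9 = 220.0 MPa.
Required area A = F/σ_allow = 166000/220.0 = 754.5 mm².
t = A/w = 754.5/50.4 = 14.97 mm.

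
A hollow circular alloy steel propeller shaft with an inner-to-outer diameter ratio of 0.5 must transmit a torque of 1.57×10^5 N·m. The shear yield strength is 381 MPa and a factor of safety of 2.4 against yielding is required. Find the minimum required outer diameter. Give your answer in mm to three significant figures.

d_o = 175 mm

τ_allow = 381/2.4 = 158.8 MPa.
For a hollow shaft τ = 16T/[πd_o³(1−k⁴)] with k = 0.5, so 1−k⁴ = 0.9375.
d_o³ = 16T/[π τ_allow (1−k⁴)] = 16×1.5700×10^8/(π×158.8×0.9375) = 5.373×10^6 mm³.
d_o = 175.1 mm.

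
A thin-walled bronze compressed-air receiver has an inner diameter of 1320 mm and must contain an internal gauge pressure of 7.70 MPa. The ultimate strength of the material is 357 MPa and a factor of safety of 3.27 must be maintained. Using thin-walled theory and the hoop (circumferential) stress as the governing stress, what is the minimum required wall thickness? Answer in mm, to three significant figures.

σ_allow = 357/3.27 = 109.2 MPa.
Hoop stress σ_h = pD/(2t), so t = pD/(2σ_allow) = 7.70×1320/(2×109.2) = 46.55 mm.

t = 46.5 mm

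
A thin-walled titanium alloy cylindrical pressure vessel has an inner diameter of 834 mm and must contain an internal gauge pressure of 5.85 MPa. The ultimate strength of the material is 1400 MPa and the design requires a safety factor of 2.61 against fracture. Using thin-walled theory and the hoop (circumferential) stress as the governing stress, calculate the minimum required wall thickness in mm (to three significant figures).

σ_allow = 1400/2.61 = 536.4 MPa.
Hoop stress σ_h = pD/(2t), so t = pD/(2σ_allow) = 5.85×834/(2×536.4) = 4.548 mm.

t = 4.55 mm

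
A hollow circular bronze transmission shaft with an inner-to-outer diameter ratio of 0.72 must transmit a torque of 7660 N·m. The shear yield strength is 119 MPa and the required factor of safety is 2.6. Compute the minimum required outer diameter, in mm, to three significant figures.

τ_allow = 119/2.6 = 45.77 MPa.
For a hollow shaft τ = 16T/[πd_o³(1−k⁴)] with k = 0.72, so 1−k⁴ = 0.7313.
d_o³ = 16T/[π τ_allow (1−k⁴)] = 16×7660000/(π×45.77×0.7313) = 1.166×10^6 mm³.
d_o = 105.2 mm.

d_o = 105 mm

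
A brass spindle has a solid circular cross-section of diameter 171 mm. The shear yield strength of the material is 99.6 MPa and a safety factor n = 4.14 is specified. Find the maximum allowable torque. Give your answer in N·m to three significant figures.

τ_allow = 99.6/4.14 = 24.06 MPa.
For a solid shaft T_allow = τ_allow·πd³/16; πd³/16 = π×171³/16 = 981800 mm³.
T_allow = 24.06×981800 = 2.362×10^7 N·mm = 23620 N·m.

T_allow = 23600 N·m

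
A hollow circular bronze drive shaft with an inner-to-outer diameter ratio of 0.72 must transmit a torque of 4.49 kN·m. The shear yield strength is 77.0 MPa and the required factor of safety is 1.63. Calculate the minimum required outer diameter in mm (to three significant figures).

τ_allow = 77.0/1.63 = 47.24 MPa.
For a hollow shaft τ = 16T/[πd_o³(1−k⁴)] with k = 0.72, so 1−k⁴ = 0.7313.
d_o³ = 16T/[π τ_allow (1−k⁴)] = 16×4490000/(π×47.24×0.7313) = 662000 mm³.
d_o = 87.15 mm.

d_o = 87.2 mm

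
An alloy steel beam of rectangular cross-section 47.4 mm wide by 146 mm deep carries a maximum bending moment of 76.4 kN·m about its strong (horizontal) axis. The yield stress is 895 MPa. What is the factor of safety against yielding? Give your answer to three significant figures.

Section modulus S = bh²/6 = 47.4×146²/6 = 168400 mm³.
σ = M/S = 7.6400×10^7/168400 = 453.7 MPa.
n = 895/453.7 = 1.973.

n = 1.97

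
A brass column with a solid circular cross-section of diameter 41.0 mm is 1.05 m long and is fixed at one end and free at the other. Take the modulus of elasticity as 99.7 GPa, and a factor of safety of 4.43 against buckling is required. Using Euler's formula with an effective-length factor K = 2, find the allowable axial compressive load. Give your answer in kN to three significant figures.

I = πd⁴/64 = π×41.0⁴/64 = 138700 mm⁴.
Effective length L_e = KL = 2×1.05 m = 2100 mm.
Euler critical load P_cr = π²EI/L_e² = π²×99700×138700/2100² = 30950 N.
P_allow = P_cr/n = 30950/4.43 = 6986 N.

P_allow = 6.99 kN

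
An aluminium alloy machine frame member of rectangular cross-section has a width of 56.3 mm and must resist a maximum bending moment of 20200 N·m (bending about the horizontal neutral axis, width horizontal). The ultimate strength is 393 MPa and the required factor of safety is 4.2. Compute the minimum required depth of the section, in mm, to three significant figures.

σ_allow = 393/4.2 = 93.57 MPa.
For a rectangular section σ = 6M/(bh²), so h² = 6M/(b σ_allow) = 6×2.0200×10^7/(56.3×93.57) = 23010 mm².
h = 151.7 mm.

h = 152 mm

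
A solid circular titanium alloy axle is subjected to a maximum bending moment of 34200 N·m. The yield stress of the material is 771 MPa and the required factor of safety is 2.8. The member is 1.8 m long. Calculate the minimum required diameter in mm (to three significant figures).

σ_allow = 771/2.8 = 275.4 MPa.
For a solid circular section σ = 32M/(πd³), so d³ = 32M/(π σ_allow) = 32×3.4200×10^7/(π×275.4) = 1.265×10^6 mm³.
d = 108.2 mm.

d = 108 mm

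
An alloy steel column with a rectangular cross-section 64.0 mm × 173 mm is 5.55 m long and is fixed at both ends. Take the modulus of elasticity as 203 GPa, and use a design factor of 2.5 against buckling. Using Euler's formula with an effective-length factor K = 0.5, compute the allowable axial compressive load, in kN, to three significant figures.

Buckling occurs about the weak axis: I_min = h·b³/12 = 173×64.0³/12 = 3.779×10^6 mm⁴ (b = 64.0 mm is the smaller dimension).
Effective length L_e = KL = 0.5×5.55 m = 2775 mm.
Euler critical load P_cr = π²EI/L_e² = π²×203000×3.779×10^6/2775² = 983300 N.
P_allow = P_cr/n = 983300/2.5 = 393300 N.

P_allow = 393 kN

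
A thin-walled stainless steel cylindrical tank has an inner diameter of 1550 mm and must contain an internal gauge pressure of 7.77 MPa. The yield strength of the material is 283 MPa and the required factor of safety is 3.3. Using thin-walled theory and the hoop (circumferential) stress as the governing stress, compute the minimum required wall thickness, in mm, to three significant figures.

t = 70.2 mm

σ_allow = 283/3.3 = 85.76 MPa.
Hoop stress σ_h = pD/(2t), so t = pD/(2σ_allow) = 7.77×1550/(2×85.76) = 70.22 mm.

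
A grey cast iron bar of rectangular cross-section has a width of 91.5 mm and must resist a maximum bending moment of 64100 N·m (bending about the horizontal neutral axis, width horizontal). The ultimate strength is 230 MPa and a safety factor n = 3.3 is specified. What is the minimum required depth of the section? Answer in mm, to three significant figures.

σ_allow = 230/3.3 = 69.70 MPa.
For a rectangular section σ = 6M/(bh²), so h² = 6M/(b σ_allow) = 6×6.4100×10^7/(91.5×69.70) = 60310 mm².
h = 245.6 mm.

h = 246 mm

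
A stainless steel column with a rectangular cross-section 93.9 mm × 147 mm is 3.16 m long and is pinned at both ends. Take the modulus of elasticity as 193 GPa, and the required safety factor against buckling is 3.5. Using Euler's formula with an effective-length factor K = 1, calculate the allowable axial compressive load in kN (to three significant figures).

Buckling occurs about the weak axis: I_min = h·b³/12 = 147×93.9³/12 = 1.014×10^7 mm⁴ (b = 93.9 mm is the smaller dimension).
Effective length L_e = KL = 1×3.16 m = 3160 mm.
Euler critical load P_cr = π²EI/L_e² = π²×193000×1.014×10^7/3160² = 1.935×10^6 N.
P_allow = P_cr/n = 1.935×10^6/3.5 = 552800 N.

P_allow = 553 kN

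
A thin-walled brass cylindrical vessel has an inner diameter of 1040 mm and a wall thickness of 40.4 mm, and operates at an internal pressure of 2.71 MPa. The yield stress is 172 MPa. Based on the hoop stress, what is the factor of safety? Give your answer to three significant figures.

n = 4.93

σ_h = pD/(2t) = 2.71×1040/(2×40.4) = 34.88 MPa.
n = 172/34.88 = 4.931.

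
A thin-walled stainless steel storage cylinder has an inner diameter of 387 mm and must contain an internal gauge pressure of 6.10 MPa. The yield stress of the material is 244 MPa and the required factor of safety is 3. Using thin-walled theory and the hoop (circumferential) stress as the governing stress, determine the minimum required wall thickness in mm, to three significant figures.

t = 14.5 mm

σ_allow = 244/3 = 81.33 MPa.
Hoop stress σ_h = pD/(2t), so t = pD/(2σ_allow) = 6.10×387/(2×81.33) = 14.51 mm.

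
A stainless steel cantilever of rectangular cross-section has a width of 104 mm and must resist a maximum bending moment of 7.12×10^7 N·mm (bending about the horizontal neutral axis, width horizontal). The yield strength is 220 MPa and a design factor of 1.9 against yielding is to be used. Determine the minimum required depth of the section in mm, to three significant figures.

h = 188 mm

σ_allow = 220/1.9 = 115.8 MPa.
For a rectangular section σ = 6M/(bh²), so h² = 6M/(b σ_allow) = 6×7.1200×10^7/(104×115.8) = 35480 mm².
h = 188.3 mm.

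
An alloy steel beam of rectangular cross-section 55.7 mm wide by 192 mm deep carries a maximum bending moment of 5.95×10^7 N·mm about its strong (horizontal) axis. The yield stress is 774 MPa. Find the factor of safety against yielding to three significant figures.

Section modulus S = bh²/6 = 55.7×192²/6 = 342200 mm³.
σ = M/S = 5.9500×10^7/342200 = 173.9 MPa.
n = 774/173.9 = 4.452.

n = 4.45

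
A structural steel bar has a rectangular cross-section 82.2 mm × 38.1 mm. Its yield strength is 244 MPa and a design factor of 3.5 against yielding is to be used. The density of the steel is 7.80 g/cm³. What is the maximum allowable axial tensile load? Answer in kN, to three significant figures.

σ_allow = 244/3.5 = 69.71 MPa.
A = 82.2×38.1 = 3132 mm².
F_allow = σ_allow × A = 69.71×3132 = 218300 N.

F_allow = 218 kN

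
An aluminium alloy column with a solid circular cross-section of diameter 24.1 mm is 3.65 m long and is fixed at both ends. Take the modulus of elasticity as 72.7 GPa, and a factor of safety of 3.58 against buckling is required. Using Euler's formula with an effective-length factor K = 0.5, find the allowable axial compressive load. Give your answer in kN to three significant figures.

P_allow = 0.996 kN

I = πd⁴/64 = π×24.1⁴/64 = 16560 mm⁴.
Effective length L_e = KL = 0.5×3.65 m = 1825 mm.
Euler critical load P_cr = π²EI/L_e² = π²×72700×16560/1825² = 3567 N.
P_allow = P_cr/n = 3567/3.58 = 996.5 N.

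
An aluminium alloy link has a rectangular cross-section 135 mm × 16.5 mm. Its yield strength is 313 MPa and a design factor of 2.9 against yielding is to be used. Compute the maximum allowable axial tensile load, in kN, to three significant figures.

σ_allow = 313/2.9 = 107.9 MPa.
A = 135×16.5 = 2228 mm².
F_allow = σ_allow × A = 107.9×2228 = 240400 N.

F_allow = 240 kN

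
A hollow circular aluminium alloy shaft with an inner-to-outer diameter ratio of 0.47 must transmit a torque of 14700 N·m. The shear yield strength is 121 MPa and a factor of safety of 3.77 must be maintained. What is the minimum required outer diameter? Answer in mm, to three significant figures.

τ_allow = 121/3.77 = 32.10 MPa.
For a hollow shaft τ = 16T/[πd_o³(1−k⁴)] with k = 0.47, so 1−k⁴ = 0.9512.
d_o³ = 16T/[π τ_allow (1−k⁴)] = 16×1.4700×10^7/(π×32.10×0.9512) = 2.452×10^6 mm³.
d_o = 134.9 mm.

d_o = 135 mm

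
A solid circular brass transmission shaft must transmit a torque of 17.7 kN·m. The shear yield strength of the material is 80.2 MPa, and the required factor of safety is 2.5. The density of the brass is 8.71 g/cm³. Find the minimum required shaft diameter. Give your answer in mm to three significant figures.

d = 141 mm

Allowable shear stress τ_allow = 80.2/2.5 = 32.08 MPa.
For a solid shaft τ = 16T/(πd³), so d³ = 16T/(π τ_allow) = 16×1.7700×10^7/(π×32.08) = 2.810×10^6 mm³.
d = (2.810×10^6)^(1/3) = 141.1 mm.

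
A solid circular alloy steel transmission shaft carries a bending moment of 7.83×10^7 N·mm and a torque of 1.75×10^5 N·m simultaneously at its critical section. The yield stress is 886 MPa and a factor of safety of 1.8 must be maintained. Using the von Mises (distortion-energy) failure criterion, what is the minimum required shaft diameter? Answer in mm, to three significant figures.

d = 152 mm

σ_allow = σ_y/n = 886/1.8 = 492.2 MPa.
For a solid shaft σ_b = 32M/(πd³) and τ = 16T/(πd³), so the von Mises stress is σ' = (16/πd³)·√(4M²+3T²).
√(4M²+3T²) = √(4×(7.830×10^7)² + 3×(1.750×10^8)²) = 3.412×10^8 N·mm.
d³ = 16×3.412×10^8/(π×492.2) = 3.530×10^6 mm³.
d = 152.3 mm.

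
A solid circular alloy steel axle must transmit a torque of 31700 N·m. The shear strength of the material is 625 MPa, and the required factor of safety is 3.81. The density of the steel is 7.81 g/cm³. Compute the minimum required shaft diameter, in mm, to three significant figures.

Allowable shear stress τ_allow = 625/3.81 = 164.0 MPa.
For a solid shaft τ = 16T/(πd³), so d³ = 16T/(π τ_allow) = 16×3.1700×10^7/(π×164.0) = 984200 mm³.
d = (984200)^(1/3) = 99.47 mm.

d = 99.5 mm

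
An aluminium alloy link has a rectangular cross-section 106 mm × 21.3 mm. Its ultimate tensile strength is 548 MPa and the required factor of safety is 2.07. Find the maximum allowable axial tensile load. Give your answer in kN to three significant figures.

F_allow = 598 kN

σ_allow = 548/2.07 = 264.7 MPa.
A = 106×21.3 = 2258 mm².
F_allow = σ_allow × A = 264.7×2258 = 597700 N.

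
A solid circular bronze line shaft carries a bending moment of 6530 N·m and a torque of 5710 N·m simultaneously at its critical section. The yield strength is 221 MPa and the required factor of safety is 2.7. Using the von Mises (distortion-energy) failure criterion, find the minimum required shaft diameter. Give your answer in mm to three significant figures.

σ_allow = σ_y/n = 221/2.7 = 81.85 MPa.
For a solid shaft σ_b = 32M/(πd³) and τ = 16T/(πd³), so the von Mises stress is σ' = (16/πd³)·√(4M²+3T²).
√(4M²+3T²) = √(4×(6.530×10^6)² + 3×(5.710×10^6)²) = 1.638×10^7 N·mm.
d³ = 16×1.638×10^7/(π×81.85) = 1.019×10^6 mm³.
d = 100.6 mm.

d = 101 mm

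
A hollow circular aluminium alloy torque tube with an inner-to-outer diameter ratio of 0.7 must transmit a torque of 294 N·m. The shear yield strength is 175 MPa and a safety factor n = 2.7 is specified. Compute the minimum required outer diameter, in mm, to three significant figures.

d_o = 31.2 mm

τ_allow = 175/2.7 = 64.81 MPa.
For a hollow shaft τ = 16T/[πd_o³(1−k⁴)] with k = 0.7, so 1−k⁴ = 0.7599.
d_o³ = 16T/[π τ_allow (1−k⁴)] = 16×294000/(π×64.81×0.7599) = 30400 mm³.
d_o = 31.21 mm.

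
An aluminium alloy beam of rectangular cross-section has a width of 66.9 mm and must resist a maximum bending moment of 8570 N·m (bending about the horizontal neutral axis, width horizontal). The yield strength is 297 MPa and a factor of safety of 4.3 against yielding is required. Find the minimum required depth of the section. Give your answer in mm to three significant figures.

h = 105 mm

σ_allow = 297/4.3 = 69.07 MPa.
For a rectangular section σ = 6M/(bh²), so h² = 6M/(b σ_allow) = 6×8570000/(66.9×69.07) = 11130 mm².
h = 105.5 mm.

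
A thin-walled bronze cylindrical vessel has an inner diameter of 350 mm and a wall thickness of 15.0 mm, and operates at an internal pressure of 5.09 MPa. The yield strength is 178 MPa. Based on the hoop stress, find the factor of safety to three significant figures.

n = 3.00

σ_h = pD/(2t) = 5.09×350/(2×15.0) = 59.38 MPa.
n = 178/59.38 = 2.997.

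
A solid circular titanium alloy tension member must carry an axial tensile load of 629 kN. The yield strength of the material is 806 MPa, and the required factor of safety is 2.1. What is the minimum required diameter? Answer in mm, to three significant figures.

d = 45.7 mm

Allowable stress σ_allow = 806/2.1 = 383.8 MPa.
Required area A = F/σ_allow = 629000/383.8 = 1639 mm².
A = πd²/4 → d = √(4A/π) = 45.68 mm.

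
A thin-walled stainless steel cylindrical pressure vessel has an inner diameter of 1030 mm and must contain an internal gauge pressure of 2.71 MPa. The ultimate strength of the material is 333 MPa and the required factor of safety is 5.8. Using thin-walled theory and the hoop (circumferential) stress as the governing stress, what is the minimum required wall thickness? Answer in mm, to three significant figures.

t = 24.3 mm

σ_allow = 333/5.8 = 57.41 MPa.
Hoop stress σ_h = pD/(2t), so t = pD/(2σ_allow) = 2.71×1030/(2×57.41) = 24.31 mm.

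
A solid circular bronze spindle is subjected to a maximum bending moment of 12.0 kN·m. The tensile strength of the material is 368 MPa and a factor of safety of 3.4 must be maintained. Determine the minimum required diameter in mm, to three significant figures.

σ_allow = 368/3.4 = 108.2 MPa.
For a solid circular section σ = 32M/(πd³), so d³ = 32M/(π σ_allow) = 32×1.2000×10^7/(π×108.2) = 1.129×10^6 mm³.
d = 104.1 mm.

d = 104 mm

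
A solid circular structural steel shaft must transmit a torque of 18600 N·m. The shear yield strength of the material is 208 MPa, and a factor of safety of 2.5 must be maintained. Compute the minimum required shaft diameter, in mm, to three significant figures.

Allowable shear stress τ_allow = 208/2.5 = 83.20 MPa.
For a solid shaft τ = 16T/(πd³), so d³ = 16T/(π τ_allow) = 16×1.8600×10^7/(π×83.20) = 1.139×10^6 mm³.
d = (1.139×10^6)^(1/3) = 104.4 mm.

d = 104 mm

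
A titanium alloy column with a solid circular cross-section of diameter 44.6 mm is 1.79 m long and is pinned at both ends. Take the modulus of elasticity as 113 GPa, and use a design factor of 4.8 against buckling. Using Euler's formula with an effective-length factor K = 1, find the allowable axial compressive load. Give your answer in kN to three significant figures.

I = πd⁴/64 = π×44.6⁴/64 = 194200 mm⁴.
Effective length L_e = KL = 1×1.79 m = 1790 mm.
Euler critical load P_cr = π²EI/L_e² = π²×113000×194200/1790² = 67610 N.
P_allow = P_cr/n = 67610/4.8 = 14080 N.

P_allow = 14.1 kN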